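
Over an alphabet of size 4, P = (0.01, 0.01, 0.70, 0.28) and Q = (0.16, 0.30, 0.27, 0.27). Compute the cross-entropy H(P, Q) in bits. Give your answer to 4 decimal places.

1.8950 bits

H(P,Q) = −Σ p·log₂ q.
  −0.01·log₂(0.16) = 0.02644
  −0.01·log₂(0.30) = 0.01737
  −0.70·log₂(0.27) = 1.32228
  −0.28·log₂(0.27) = 0.52891
H(P,Q) = 1.8950 bits.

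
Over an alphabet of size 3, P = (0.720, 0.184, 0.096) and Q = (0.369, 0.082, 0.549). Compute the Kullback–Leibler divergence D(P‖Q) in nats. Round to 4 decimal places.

0.4626 nats

D(P‖Q) = Σ p·ln(p/q).
  0.720·ln(0.720/0.369) = 0.48129
  0.184·ln(0.184/0.082) = 0.14871
  0.096·ln(0.096/0.549) = -0.16740
D(P‖Q) = 0.4626 nats.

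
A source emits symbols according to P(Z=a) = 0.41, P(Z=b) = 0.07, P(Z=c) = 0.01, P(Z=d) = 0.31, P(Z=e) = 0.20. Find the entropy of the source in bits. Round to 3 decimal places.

H(Z) = −Σ p·log₂ p.
  −(0.41)·log₂(0.41) = 0.5274
  −(0.07)·log₂(0.07) = 0.2686
  −(0.01)·log₂(0.01) = 0.0664
  −(0.31)·log₂(0.31) = 0.5238
  −(0.20)·log₂(0.20) = 0.4644
Sum: 0.5274 + 0.2686 + 0.0664 + 0.5238 + 0.4644 = 1.851 bits.

1.851 bits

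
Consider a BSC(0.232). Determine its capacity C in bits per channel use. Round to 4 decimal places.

Binary symmetric channel: C = 1 − h₂(ε) where h₂ is the binary entropy function.
h₂(0.232) = −0.232·log₂0.232 − 0.768·log₂0.768 = 0.7815.
C = 1 − 0.7815 = 0.2185 bits per channel use.

0.2185 bits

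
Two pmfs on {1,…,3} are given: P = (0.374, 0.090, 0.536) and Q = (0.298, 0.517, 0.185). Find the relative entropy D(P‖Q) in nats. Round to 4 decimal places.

0.4978 nats

D(P‖Q) = Σ p·ln(p/q).
  0.374·ln(0.374/0.298) = 0.08496
  0.090·ln(0.090/0.517) = -0.15734
  0.536·ln(0.536/0.185) = 0.57019
D(P‖Q) = 0.4978 nats.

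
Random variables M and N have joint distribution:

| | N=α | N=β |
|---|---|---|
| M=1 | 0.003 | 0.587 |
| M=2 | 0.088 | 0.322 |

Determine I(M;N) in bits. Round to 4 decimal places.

Marginals: p(M) = (0.5900, 0.4100), p(N) = (0.0910, 0.9090).
I(M;N) = H(M) + H(N) − H(M,N).
H(M) = 0.9765, H(N) = 0.4398, H(M,N) = 1.3113.
I(M;N) = 0.9765 + 0.4398 − 1.3113 = 0.1050 bits.

0.1050 bits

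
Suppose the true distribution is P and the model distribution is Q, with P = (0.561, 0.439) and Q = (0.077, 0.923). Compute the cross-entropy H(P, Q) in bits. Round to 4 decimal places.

2.1259 bits

H(P,Q) = −Σ p·log₂ q.
  −0.561·log₂(0.077) = 2.07514
  −0.439·log₂(0.923) = 0.05075
H(P,Q) = 2.1259 bits.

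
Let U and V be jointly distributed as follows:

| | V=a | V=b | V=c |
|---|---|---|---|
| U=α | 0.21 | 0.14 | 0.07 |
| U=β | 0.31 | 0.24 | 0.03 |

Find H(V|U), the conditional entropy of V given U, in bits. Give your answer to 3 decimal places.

1.327 bits

Marginals: p(U) = (0.4200, 0.5800), p(V) = (0.5200, 0.3800, 0.1000).
H(V|U) = Σ p(U) · H(V|U=·).
  U=α: p=0.4200, H(V|U=α) = 1.4591
  U=β: p=0.5800, H(V|U=β) = 1.2308
Weighted sum = 1.327 bits.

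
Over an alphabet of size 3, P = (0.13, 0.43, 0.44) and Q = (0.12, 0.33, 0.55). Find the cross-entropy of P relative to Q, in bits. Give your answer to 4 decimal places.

1.4649 bits

H(P,Q) = −Σ p·log₂ q.
  −0.13·log₂(0.12) = 0.39766
  −0.43·log₂(0.33) = 0.68777
  −0.44·log₂(0.55) = 0.37950
H(P,Q) = 1.4649 bits.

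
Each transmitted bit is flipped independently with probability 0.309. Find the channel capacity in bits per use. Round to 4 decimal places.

0.1080 bits

Binary symmetric channel: C = 1 − h₂(ε) where h₂ is the binary entropy function.
h₂(0.309) = −0.309·log₂0.309 − 0.691·log₂0.691 = 0.8920.
C = 1 − 0.8920 = 0.1080 bits per channel use.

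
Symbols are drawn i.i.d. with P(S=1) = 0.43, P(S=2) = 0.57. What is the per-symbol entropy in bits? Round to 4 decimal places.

H(S) = −Σ p·log₂ p.
  −(0.43)·log₂(0.43) = 0.52356
  −(0.57)·log₂(0.57) = 0.46225
Sum: 0.52356 + 0.46225 = 0.9858 bits.

0.9858 bits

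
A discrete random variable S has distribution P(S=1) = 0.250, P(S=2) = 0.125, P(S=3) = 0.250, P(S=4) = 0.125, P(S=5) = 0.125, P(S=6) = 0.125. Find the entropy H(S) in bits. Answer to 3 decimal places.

H(S) = −Σ p·log₂ p.
  −(0.250)·log₂(0.250) = 0.5000
  −(0.125)·log₂(0.125) = 0.3750
  −(0.250)·log₂(0.250) = 0.5000
  −(0.125)·log₂(0.125) = 0.3750
  −(0.125)·log₂(0.125) = 0.3750
  −(0.125)·log₂(0.125) = 0.3750
Sum: 0.5000 + 0.3750 + 0.5000 + 0.3750 + 0.3750 + 0.3750 = 2.500 bits.

2.500 bits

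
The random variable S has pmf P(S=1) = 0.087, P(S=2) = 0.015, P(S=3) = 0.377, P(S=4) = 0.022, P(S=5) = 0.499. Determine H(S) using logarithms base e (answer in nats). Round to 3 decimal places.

H(S) = −Σ p·ln p.
  −(0.087)·ln(0.087) = 0.2124
  −(0.015)·ln(0.015) = 0.0630
  −(0.377)·ln(0.377) = 0.3678
  −(0.022)·ln(0.022) = 0.0840
  −(0.499)·ln(0.499) = 0.3469
Sum: 0.2124 + 0.0630 + 0.3678 + 0.0840 + 0.3469 = 1.074 nats.

1.074 nats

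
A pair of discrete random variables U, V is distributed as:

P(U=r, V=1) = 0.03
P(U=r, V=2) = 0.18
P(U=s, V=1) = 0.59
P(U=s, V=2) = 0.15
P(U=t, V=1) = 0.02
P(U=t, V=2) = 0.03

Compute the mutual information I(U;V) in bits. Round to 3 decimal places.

0.232 bits

Marginals: p(U) = (0.2100, 0.7400, 0.0500), p(V) = (0.6400, 0.3600).
I(U;V) = H(U) + H(V) − H(U,V).
H(U) = 1.0104, H(V) = 0.9427, H(U,V) = 1.7214.
I(U;V) = 1.0104 + 0.9427 − 1.7214 = 0.232 bits.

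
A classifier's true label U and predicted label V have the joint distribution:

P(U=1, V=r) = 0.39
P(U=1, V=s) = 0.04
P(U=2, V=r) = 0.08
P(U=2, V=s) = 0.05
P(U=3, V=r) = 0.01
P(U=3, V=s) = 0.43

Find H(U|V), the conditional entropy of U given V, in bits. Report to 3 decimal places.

0.814 bits

Marginals: p(U) = (0.4300, 0.1300, 0.4400), p(V) = (0.4800, 0.5200).
H(U|V) = Σ p(V) · H(U|V=·).
  V=r: p=0.4800, H(U|V=r) = 0.7906
  V=s: p=0.5200, H(U|V=s) = 0.8362
Weighted sum = 0.814 bits.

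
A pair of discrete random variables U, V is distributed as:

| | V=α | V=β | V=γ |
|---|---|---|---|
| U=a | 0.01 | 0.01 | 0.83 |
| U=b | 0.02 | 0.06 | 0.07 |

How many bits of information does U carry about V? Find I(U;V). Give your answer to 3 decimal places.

0.186 bits

Marginals: p(U) = (0.8500, 0.1500), p(V) = (0.0300, 0.0700, 0.9000).
I(U;V) = Σ p(x,y)·log₂[p(x,y)/(p(x)p(y))].
  (a,α): 0.01·log₂(0.3922) = -0.0135
  (a,β): 0.01·log₂(0.1681) = -0.0257
  (a,γ): 0.83·log₂(1.0850) = 0.0977
  (b,α): 0.02·log₂(4.4444) = 0.0430
  (b,β): 0.06·log₂(5.7143) = 0.1509
  (b,γ): 0.07·log₂(0.5185) = -0.0663
Sum = 0.186 bits.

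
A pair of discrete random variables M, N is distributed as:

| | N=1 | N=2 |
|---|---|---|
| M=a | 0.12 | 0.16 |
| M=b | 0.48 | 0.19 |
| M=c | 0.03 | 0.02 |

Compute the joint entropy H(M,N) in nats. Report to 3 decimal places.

1.399 nats

H(M,N) = −Σ p(x,y)·ln p(x,y) over all 6 cells.
  cell (a,1): −0.12·ln0.12 = 0.2544
  cell (a,2): −0.16·ln0.16 = 0.2932
  cell (b,1): −0.48·ln0.48 = 0.3523
  cell (b,2): −0.19·ln0.19 = 0.3155
  cell (c,1): −0.03·ln0.03 = 0.1052
  cell (c,2): −0.02·ln0.02 = 0.0782
Sum = 1.399 nats.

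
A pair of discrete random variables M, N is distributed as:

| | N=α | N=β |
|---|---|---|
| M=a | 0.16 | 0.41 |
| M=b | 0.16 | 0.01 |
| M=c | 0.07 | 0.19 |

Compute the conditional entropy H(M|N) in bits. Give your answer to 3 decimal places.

Marginals: p(M) = (0.5700, 0.1700, 0.2600), p(N) = (0.3900, 0.6100).
H(M|N) = Σ p(N) · H(M|N=·).
  N=α: p=0.3900, H(M|N=α) = 1.4995
  N=β: p=0.6100, H(M|N=β) = 1.0066
Weighted sum = 1.199 bits.

1.199 bits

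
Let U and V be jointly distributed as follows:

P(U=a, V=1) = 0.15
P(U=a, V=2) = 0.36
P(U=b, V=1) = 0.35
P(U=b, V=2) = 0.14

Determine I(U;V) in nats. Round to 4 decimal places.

0.0910 nats

Marginals: p(U) = (0.5100, 0.4900), p(V) = (0.5000, 0.5000).
I(U;V) = Σ p(x,y)·ln[p(x,y)/(p(x)p(y))].
  (a,1): 0.15·ln(0.5882) = -0.07959
  (a,2): 0.36·ln(1.4118) = 0.12414
  (b,1): 0.35·ln(1.4286) = 0.12484
  (b,2): 0.14·ln(0.5714) = -0.07835
Sum = 0.0910 nats.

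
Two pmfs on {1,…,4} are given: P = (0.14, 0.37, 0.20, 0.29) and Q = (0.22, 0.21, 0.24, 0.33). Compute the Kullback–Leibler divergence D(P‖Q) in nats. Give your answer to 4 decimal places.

0.0724 nats

D(P‖Q) = Σ p·ln(p/q).
  0.14·ln(0.14/0.22) = -0.06328
  0.37·ln(0.37/0.21) = 0.20957
  0.20·ln(0.20/0.24) = -0.03646
  0.29·ln(0.29/0.33) = -0.03747
D(P‖Q) = 0.0724 nats.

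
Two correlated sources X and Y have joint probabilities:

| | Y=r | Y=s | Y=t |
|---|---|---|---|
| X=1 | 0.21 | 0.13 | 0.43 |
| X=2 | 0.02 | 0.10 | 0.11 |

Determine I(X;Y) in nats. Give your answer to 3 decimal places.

Marginals: p(X) = (0.7700, 0.2300), p(Y) = (0.2300, 0.2300, 0.5400).
I(X;Y) = H(X) + H(Y) − H(X,Y).
H(X) = 0.5393, H(Y) = 1.0088, H(X,Y) = 1.5072.
I(X;Y) = 0.5393 + 1.0088 − 1.5072 = 0.041 nats.

0.041 nats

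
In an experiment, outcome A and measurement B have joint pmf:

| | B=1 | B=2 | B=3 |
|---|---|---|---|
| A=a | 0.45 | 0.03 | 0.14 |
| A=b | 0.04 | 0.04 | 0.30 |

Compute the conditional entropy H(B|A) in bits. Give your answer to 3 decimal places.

Marginals: p(A) = (0.6200, 0.3800), p(B) = (0.4900, 0.0700, 0.4400).
H(B|A) = Σ p(A) · H(B|A=·).
  A=a: p=0.6200, H(B|A=a) = 1.0318
  A=b: p=0.3800, H(B|A=b) = 0.9530
Weighted sum = 1.002 bits.

1.002 bits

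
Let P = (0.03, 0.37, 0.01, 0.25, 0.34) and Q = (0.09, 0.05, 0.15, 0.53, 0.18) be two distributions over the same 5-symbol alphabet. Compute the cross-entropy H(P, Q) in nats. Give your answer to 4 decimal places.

1.9414 nats

H(P,Q) = −Σ p·ln q.
  −0.03·ln(0.09) = 0.07224
  −0.37·ln(0.05) = 1.10842
  −0.01·ln(0.15) = 0.01897
  −0.25·ln(0.53) = 0.15872
  −0.34·ln(0.18) = 0.58303
H(P,Q) = 1.9414 nats.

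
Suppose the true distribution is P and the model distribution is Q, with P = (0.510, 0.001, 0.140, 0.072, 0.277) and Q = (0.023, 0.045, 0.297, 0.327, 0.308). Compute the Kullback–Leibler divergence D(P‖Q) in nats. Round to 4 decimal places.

D(P‖Q) = Σ p·ln(p/q).
  0.510·ln(0.510/0.023) = 1.58045
  0.001·ln(0.001/0.045) = -0.00381
  0.140·ln(0.140/0.297) = -0.10529
  0.072·ln(0.072/0.327) = -0.10896
  0.277·ln(0.277/0.308) = -0.02938
D(P‖Q) = 1.3330 nats.

1.3330 nats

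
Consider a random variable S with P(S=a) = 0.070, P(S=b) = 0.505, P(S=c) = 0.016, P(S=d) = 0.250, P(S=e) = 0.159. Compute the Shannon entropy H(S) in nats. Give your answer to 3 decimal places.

1.236 nats

H(S) = −Σ p·ln p.
  −(0.070)·ln(0.070) = 0.1861
  −(0.505)·ln(0.505) = 0.3450
  −(0.016)·ln(0.016) = 0.0662
  −(0.250)·ln(0.250) = 0.3466
  −(0.159)·ln(0.159) = 0.2924
Sum: 0.1861 + 0.3450 + 0.0662 + 0.3466 + 0.2924 = 1.236 nats.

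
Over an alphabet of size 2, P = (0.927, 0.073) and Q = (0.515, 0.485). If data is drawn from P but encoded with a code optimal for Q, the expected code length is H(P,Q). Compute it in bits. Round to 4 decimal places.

0.9637 bits

H(P,Q) = −Σ p·log₂ q.
  −0.927·log₂(0.515) = 0.88747
  −0.073·log₂(0.485) = 0.07621
H(P,Q) = 0.9637 bits.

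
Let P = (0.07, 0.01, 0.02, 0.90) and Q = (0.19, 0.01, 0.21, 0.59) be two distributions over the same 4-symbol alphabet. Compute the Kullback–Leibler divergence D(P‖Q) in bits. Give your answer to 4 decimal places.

D(P‖Q) = Σ p·log₂(p/q).
  0.07·log₂(0.07/0.19) = -0.10084
  0.01·log₂(0.01/0.01) = 0.00000
  0.02·log₂(0.02/0.21) = -0.06785
  0.90·log₂(0.90/0.59) = 0.54829
D(P‖Q) = 0.3796 bits.

0.3796 bits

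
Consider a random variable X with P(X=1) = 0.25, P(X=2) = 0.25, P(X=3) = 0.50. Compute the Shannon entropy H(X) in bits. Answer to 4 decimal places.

H(X) = −Σ p·log₂ p.
  −(0.25)·log₂(0.25) = 0.50000
  −(0.25)·log₂(0.25) = 0.50000
  −(0.50)·log₂(0.50) = 0.50000
Sum: 0.50000 + 0.50000 + 0.50000 = 1.5000 bits.

1.5000 bits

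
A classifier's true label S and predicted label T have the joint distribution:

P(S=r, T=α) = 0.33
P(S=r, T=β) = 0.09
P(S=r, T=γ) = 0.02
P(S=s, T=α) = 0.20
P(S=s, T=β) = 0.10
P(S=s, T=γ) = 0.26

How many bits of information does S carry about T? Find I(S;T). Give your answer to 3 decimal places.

Marginals: p(S) = (0.4400, 0.5600), p(T) = (0.5300, 0.1900, 0.2800).
I(S;T) = Σ p(x,y)·log₂[p(x,y)/(p(x)p(y))].
  (r,α): 0.33·log₂(1.4151) = 0.1653
  (r,β): 0.09·log₂(1.0766) = 0.0096
  (r,γ): 0.02·log₂(0.1623) = -0.0525
  (s,α): 0.20·log₂(0.6739) = -0.1139
  (s,β): 0.10·log₂(0.9398) = -0.0089
  (s,γ): 0.26·log₂(1.6582) = 0.1897
Sum = 0.189 bits.

0.189 bits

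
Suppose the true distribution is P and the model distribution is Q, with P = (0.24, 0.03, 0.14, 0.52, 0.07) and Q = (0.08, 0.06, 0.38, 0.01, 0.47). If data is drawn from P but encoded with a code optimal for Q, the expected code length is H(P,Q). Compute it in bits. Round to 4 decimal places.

4.7228 bits

H(P,Q) = −Σ p·log₂ q.
  −0.24·log₂(0.08) = 0.87453
  −0.03·log₂(0.06) = 0.12177
  −0.14·log₂(0.38) = 0.19543
  −0.52·log₂(0.01) = 3.45481
  −0.07·log₂(0.47) = 0.07625
H(P,Q) = 4.7228 bits.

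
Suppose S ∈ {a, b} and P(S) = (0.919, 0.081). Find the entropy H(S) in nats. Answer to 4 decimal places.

0.2812 nats

H(S) = −Σ p·ln p.
  −(0.919)·ln(0.919) = 0.07763
  −(0.081)·ln(0.081) = 0.20358
Sum: 0.07763 + 0.20358 = 0.2812 nats.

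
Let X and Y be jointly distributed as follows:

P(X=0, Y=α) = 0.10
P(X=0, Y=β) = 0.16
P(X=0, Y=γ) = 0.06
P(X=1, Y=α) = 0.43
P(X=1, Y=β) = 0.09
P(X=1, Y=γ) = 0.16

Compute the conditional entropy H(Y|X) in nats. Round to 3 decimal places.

0.938 nats

Marginals: p(X) = (0.3200, 0.6800), p(Y) = (0.5300, 0.2500, 0.2200).
H(Y|X) = Σ p(X) · H(Y|X=·).
  X=0: p=0.3200, H(Y|X=0) = 1.0239
  X=1: p=0.6800, H(Y|X=1) = 0.8979
Weighted sum = 0.938 nats.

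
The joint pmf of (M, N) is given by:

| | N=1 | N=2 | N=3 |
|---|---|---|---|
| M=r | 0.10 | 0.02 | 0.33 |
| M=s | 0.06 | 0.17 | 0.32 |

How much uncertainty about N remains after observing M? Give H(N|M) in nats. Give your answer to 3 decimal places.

Chain rule: H(N|M) = H(M,N) − H(M).
Marginals: p(M) = (0.4500, 0.5500), p(N) = (0.1600, 0.1900, 0.6500).
H(M,N) = 1.5090 nats; H(M) = 0.6881 nats.
H(N|M) = 1.5090 − 0.6881 = 0.821 nats.

0.821 nats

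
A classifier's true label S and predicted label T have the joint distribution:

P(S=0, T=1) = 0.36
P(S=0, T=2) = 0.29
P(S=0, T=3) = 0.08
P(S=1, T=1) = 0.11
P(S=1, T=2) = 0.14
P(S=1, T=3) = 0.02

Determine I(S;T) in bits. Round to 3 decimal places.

Marginals: p(S) = (0.7300, 0.2700), p(T) = (0.4700, 0.4300, 0.1000).
I(S;T) = H(S) + H(T) − H(S,T).
H(S) = 0.8415, H(T) = 1.3677, H(S,T) = 2.2003.
I(S;T) = 0.8415 + 1.3677 − 2.2003 = 0.009 bits.

0.009 bits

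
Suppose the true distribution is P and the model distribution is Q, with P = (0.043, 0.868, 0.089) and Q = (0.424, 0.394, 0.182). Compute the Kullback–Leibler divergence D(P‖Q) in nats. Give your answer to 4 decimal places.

D(P‖Q) = Σ p·ln(p/q).
  0.043·ln(0.043/0.424) = -0.09841
  0.868·ln(0.868/0.394) = 0.68558
  0.089·ln(0.089/0.182) = -0.06367
D(P‖Q) = 0.5235 nats.

0.5235 nats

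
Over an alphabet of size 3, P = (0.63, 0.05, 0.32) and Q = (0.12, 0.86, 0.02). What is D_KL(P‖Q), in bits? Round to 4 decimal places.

2.5819 bits

D(P‖Q) = Σ p·log₂(p/q).
  0.63·log₂(0.63/0.12) = 1.50716
  0.05·log₂(0.05/0.86) = -0.20522
  0.32·log₂(0.32/0.02) = 1.28000
D(P‖Q) = 2.5819 bits.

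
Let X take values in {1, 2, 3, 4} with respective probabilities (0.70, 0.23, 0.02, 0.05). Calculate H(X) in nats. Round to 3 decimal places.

0.816 nats

H(X) = −Σ p·ln p.
  −(0.70)·ln(0.70) = 0.2497
  −(0.23)·ln(0.23) = 0.3380
  −(0.02)·ln(0.02) = 0.0782
  −(0.05)·ln(0.05) = 0.1498
Sum: 0.2497 + 0.3380 + 0.0782 + 0.1498 = 0.816 nats.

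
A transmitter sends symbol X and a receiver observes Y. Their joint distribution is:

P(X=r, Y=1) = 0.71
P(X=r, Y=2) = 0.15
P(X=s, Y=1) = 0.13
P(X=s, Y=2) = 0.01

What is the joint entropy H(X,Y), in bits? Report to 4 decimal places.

H(X,Y) = −Σ p(x,y)·log₂ p(x,y) over all 4 cells.
  cell (r,1): −0.71·log₂0.71 = 0.35082
  cell (r,2): −0.15·log₂0.15 = 0.41054
  cell (s,1): −0.13·log₂0.13 = 0.38264
  cell (s,2): −0.01·log₂0.01 = 0.06644
Sum = 1.2104 bits.

1.2104 bits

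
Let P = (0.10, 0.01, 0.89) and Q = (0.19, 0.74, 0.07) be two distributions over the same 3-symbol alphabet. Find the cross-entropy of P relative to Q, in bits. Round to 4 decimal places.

H(P,Q) = −Σ p·log₂ q.
  −0.10·log₂(0.19) = 0.23959
  −0.01·log₂(0.74) = 0.00434
  −0.89·log₂(0.07) = 3.41449
H(P,Q) = 3.6584 bits.

3.6584 bits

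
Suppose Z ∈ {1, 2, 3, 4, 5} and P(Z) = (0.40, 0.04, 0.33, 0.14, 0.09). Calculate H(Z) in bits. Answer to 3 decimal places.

H(Z) = −Σ p·log₂ p.
  −(0.40)·log₂(0.40) = 0.5288
  −(0.04)·log₂(0.04) = 0.1858
  −(0.33)·log₂(0.33) = 0.5278
  −(0.14)·log₂(0.14) = 0.3971
  −(0.09)·log₂(0.09) = 0.3127
Sum: 0.5288 + 0.1858 + 0.5278 + 0.3971 + 0.3127 = 1.952 bits.

1.952 bits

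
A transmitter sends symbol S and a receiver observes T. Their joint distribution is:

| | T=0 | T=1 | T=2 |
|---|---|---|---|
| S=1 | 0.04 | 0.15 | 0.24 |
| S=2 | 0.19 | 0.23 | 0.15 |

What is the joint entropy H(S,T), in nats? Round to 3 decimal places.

H(S,T) = −Σ p(x,y)·ln p(x,y) over all 6 cells.
  cell (1,0): −0.04·ln0.04 = 0.1288
  cell (1,1): −0.15·ln0.15 = 0.2846
  cell (1,2): −0.24·ln0.24 = 0.3425
  cell (2,0): −0.19·ln0.19 = 0.3155
  cell (2,1): −0.23·ln0.23 = 0.3380
  cell (2,2): −0.15·ln0.15 = 0.2846
Sum = 1.694 nats.

1.694 nats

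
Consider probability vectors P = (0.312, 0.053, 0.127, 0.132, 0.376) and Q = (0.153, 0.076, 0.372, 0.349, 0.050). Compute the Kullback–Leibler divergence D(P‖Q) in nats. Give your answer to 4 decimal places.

0.6970 nats

D(P‖Q) = Σ p·ln(p/q).
  0.312·ln(0.312/0.153) = 0.22232
  0.053·ln(0.053/0.076) = -0.01910
  0.127·ln(0.127/0.372) = -0.13649
  0.132·ln(0.132/0.349) = -0.12834
  0.376·ln(0.376/0.050) = 0.75860
D(P‖Q) = 0.6970 nats.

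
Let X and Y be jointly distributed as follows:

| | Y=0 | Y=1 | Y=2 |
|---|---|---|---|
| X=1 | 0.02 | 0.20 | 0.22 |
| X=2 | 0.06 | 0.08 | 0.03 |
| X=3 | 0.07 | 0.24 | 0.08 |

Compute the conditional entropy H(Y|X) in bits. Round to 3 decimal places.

Chain rule: H(Y|X) = H(X,Y) − H(X).
Marginals: p(X) = (0.4400, 0.1700, 0.3900), p(Y) = (0.1500, 0.5200, 0.3300).
H(X,Y) = 2.7988 bits; H(X) = 1.4855 bits.
H(Y|X) = 2.7988 − 1.4855 = 1.313 bits.

1.313 bits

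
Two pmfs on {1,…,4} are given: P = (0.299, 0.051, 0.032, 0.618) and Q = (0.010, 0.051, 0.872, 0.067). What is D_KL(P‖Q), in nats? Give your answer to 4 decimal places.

2.2833 nats

D(P‖Q) = Σ p·ln(p/q).
  0.299·ln(0.299/0.010) = 1.01596
  0.051·ln(0.051/0.051) = 0.00000
  0.032·ln(0.032/0.872) = -0.10576
  0.618·ln(0.618/0.067) = 1.37307
D(P‖Q) = 2.2833 nats.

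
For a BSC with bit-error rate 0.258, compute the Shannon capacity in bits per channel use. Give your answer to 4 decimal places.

0.1763 bits

Binary symmetric channel: C = 1 − h₂(ε) where h₂ is the binary entropy function.
h₂(0.258) = −0.258·log₂0.258 − 0.742·log₂0.742 = 0.8237.
C = 1 − 0.8237 = 0.1763 bits per channel use.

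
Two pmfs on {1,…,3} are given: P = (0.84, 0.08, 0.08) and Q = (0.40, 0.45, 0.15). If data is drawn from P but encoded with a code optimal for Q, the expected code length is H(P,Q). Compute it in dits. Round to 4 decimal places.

0.4279 dits

H(P,Q) = −Σ p·log₁₀ q.
  −0.84·log₁₀(0.40) = 0.33427
  −0.08·log₁₀(0.45) = 0.02774
  −0.08·log₁₀(0.15) = 0.06591
H(P,Q) = 0.4279 dits.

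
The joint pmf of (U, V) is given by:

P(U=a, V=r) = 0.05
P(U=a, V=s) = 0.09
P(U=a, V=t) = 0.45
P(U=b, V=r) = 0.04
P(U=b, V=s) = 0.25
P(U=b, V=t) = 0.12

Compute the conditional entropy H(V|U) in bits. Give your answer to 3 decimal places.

Marginals: p(U) = (0.5900, 0.4100), p(V) = (0.0900, 0.3400, 0.5700).
H(V|U) = Σ p(U) · H(V|U=·).
  U=a: p=0.5900, H(V|U=a) = 1.0136
  U=b: p=0.4100, H(V|U=b) = 1.2816
Weighted sum = 1.123 bits.

1.123 bits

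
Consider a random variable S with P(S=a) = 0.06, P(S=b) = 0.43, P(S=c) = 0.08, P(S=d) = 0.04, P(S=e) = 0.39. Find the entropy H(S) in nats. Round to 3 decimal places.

1.230 nats

H(S) = −Σ p·ln p.
  −(0.06)·ln(0.06) = 0.1688
  −(0.43)·ln(0.43) = 0.3629
  −(0.08)·ln(0.08) = 0.2021
  −(0.04)·ln(0.04) = 0.1288
  −(0.39)·ln(0.39) = 0.3672
Sum: 0.1688 + 0.3629 + 0.2021 + 0.1288 + 0.3672 = 1.230 nats.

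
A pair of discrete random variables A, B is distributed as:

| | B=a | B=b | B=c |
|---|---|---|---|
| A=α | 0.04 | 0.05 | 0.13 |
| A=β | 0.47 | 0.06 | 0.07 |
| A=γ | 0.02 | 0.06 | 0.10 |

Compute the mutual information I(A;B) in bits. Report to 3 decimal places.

0.312 bits

Marginals: p(A) = (0.2200, 0.6000, 0.1800), p(B) = (0.5300, 0.1700, 0.3000).
I(A;B) = Σ p(x,y)·log₂[p(x,y)/(p(x)p(y))].
  (α,a): 0.04·log₂(0.3431) = -0.0617
  (α,b): 0.05·log₂(1.3369) = 0.0209
  (α,c): 0.13·log₂(1.9697) = 0.1271
  (β,a): 0.47·log₂(1.4780) = 0.2649
  (β,b): 0.06·log₂(0.5882) = -0.0459
  (β,c): 0.07·log₂(0.3889) = -0.0954
  (γ,a): 0.02·log₂(0.2096) = -0.0451
  (γ,b): 0.06·log₂(1.9608) = 0.0583
  (γ,c): 0.10·log₂(1.8519) = 0.0889
Sum = 0.312 bits.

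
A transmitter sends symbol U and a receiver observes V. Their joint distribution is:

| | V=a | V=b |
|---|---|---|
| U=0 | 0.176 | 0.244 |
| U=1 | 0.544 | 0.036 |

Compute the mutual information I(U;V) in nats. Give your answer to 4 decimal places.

0.1724 nats

Marginals: p(U) = (0.4200, 0.5800), p(V) = (0.7200, 0.2800).
I(U;V) = Σ p(x,y)·ln[p(x,y)/(p(x)p(y))].
  (0,a): 0.176·ln(0.5820) = -0.09526
  (0,b): 0.244·ln(2.0748) = 0.17809
  (1,a): 0.544·ln(1.3027) = 0.14385
  (1,b): 0.036·ln(0.2217) = -0.05424
Sum = 0.1724 nats.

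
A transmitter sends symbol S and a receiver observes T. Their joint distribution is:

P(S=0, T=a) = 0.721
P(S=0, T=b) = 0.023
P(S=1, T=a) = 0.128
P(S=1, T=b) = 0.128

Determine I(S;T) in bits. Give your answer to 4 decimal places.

Marginals: p(S) = (0.7440, 0.2560), p(T) = (0.8490, 0.1510).
I(S;T) = Σ p(x,y)·log₂[p(x,y)/(p(x)p(y))].
  (0,a): 0.721·log₂(1.1414) = 0.13761
  (0,b): 0.023·log₂(0.2047) = -0.05263
  (1,a): 0.128·log₂(0.5889) = -0.09777
  (1,b): 0.128·log₂(3.3113) = 0.22110
Sum = 0.2083 bits.

0.2083 bits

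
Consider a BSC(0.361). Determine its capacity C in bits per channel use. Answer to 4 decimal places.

Binary symmetric channel: C = 1 − h₂(ε) where h₂ is the binary entropy function.
h₂(0.361) = −0.361·log₂0.361 − 0.639·log₂0.639 = 0.9435.
C = 1 − 0.9435 = 0.0565 bits per channel use.

0.0565 bits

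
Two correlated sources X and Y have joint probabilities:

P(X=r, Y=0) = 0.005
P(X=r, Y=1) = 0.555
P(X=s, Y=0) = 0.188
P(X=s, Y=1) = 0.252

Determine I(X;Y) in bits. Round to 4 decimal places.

Marginals: p(X) = (0.5600, 0.4400), p(Y) = (0.1930, 0.8070).
I(X;Y) = H(X) + H(Y) − H(X,Y).
H(X) = 0.9896, H(Y) = 0.7077, H(X,Y) = 1.4641.
I(X;Y) = 0.9896 + 0.7077 − 1.4641 = 0.2332 bits.

0.2332 bits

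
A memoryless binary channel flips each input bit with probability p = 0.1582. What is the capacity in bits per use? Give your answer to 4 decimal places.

Binary symmetric channel: C = 1 − h₂(ε) where h₂ is the binary entropy function.
h₂(0.1582) = −0.1582·log₂0.1582 − 0.8418·log₂0.8418 = 0.6300.
C = 1 − 0.6300 = 0.3700 bits per channel use.

0.3700 bits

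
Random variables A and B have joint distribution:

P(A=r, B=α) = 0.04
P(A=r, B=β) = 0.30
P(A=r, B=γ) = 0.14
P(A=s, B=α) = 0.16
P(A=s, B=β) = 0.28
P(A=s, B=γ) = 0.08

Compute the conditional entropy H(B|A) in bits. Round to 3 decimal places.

Marginals: p(A) = (0.4800, 0.5200), p(B) = (0.2000, 0.5800, 0.2200).
H(B|A) = Σ p(A) · H(B|A=·).
  A=r: p=0.4800, H(B|A=r) = 1.2410
  A=s: p=0.5200, H(B|A=s) = 1.4196
Weighted sum = 1.334 bits.

1.334 bits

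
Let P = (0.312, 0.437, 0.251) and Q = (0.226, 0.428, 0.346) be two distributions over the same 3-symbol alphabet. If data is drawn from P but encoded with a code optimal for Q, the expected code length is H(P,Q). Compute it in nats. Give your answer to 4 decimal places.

1.1013 nats

H(P,Q) = −Σ p·ln q.
  −0.312·ln(0.226) = 0.46401
  −0.437·ln(0.428) = 0.37085
  −0.251·ln(0.346) = 0.26639
H(P,Q) = 1.1013 nats.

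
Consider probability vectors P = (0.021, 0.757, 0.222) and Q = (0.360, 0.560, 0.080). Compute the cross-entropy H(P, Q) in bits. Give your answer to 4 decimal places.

H(P,Q) = −Σ p·log₂ q.
  −0.021·log₂(0.360) = 0.03095
  −0.757·log₂(0.560) = 0.63323
  −0.222·log₂(0.080) = 0.80894
H(P,Q) = 1.4731 bits.

1.4731 bits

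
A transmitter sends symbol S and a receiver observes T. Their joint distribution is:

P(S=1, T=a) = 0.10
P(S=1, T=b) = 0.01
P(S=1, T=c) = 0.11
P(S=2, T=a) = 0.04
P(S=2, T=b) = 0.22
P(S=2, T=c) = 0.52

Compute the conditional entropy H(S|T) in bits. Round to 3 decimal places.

Marginals: p(S) = (0.2200, 0.7800), p(T) = (0.1400, 0.2300, 0.6300).
H(S|T) = Σ p(T) · H(S|T=·).
  T=a: p=0.1400, H(S|T=a) = 0.8631
  T=b: p=0.2300, H(S|T=b) = 0.2580
  T=c: p=0.6300, H(S|T=c) = 0.6681
Weighted sum = 0.601 bits.

0.601 bits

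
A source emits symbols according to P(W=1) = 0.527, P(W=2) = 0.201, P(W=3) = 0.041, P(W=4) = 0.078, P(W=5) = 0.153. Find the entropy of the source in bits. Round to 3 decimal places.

1.843 bits

H(W) = −Σ p·log₂ p.
  −(0.527)·log₂(0.527) = 0.4870
  −(0.201)·log₂(0.201) = 0.4653
  −(0.041)·log₂(0.041) = 0.1889
  −(0.078)·log₂(0.078) = 0.2871
  −(0.153)·log₂(0.153) = 0.4144
Sum: 0.4870 + 0.4653 + 0.1889 + 0.2871 + 0.4144 = 1.843 bits.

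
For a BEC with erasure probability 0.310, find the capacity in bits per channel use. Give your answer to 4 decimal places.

0.6900 bits

Binary erasure channel: capacity C = 1 − ε.
C = 1 − 0.310 = 0.6900 bits per channel use.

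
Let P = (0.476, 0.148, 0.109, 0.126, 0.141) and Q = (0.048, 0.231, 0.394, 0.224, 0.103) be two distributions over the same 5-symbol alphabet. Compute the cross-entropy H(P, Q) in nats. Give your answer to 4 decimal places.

H(P,Q) = −Σ p·ln q.
  −0.476·ln(0.048) = 1.44540
  −0.148·ln(0.231) = 0.21687
  −0.109·ln(0.394) = 0.10152
  −0.126·ln(0.224) = 0.18851
  −0.141·ln(0.103) = 0.32050
H(P,Q) = 2.2728 nats.

2.2728 nats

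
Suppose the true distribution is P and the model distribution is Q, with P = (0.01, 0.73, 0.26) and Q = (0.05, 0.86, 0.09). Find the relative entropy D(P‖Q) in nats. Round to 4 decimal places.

0.1401 nats

D(P‖Q) = Σ p·ln(p/q).
  0.01·ln(0.01/0.05) = -0.01609
  0.73·ln(0.73/0.86) = -0.11964
  0.26·ln(0.26/0.09) = 0.27583
D(P‖Q) = 0.1401 nats.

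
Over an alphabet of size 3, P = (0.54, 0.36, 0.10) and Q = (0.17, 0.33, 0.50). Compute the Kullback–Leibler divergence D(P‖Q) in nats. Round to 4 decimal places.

0.4945 nats

D(P‖Q) = Σ p·ln(p/q).
  0.54·ln(0.54/0.17) = 0.62412
  0.36·ln(0.36/0.33) = 0.03132
  0.10·ln(0.10/0.50) = -0.16094
D(P‖Q) = 0.4945 nats.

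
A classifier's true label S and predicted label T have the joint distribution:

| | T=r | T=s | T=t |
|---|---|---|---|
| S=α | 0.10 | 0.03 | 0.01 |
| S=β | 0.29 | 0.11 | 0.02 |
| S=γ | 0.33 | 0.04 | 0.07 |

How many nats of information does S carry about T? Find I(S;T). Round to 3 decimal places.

Marginals: p(S) = (0.1400, 0.4200, 0.4400), p(T) = (0.7200, 0.1800, 0.1000).
I(S;T) = H(S) + H(T) − H(S,T).
H(S) = 1.0008, H(T) = 0.7754, H(S,T) = 1.7423.
I(S;T) = 1.0008 + 0.7754 − 1.7423 = 0.034 nats.

0.034 nats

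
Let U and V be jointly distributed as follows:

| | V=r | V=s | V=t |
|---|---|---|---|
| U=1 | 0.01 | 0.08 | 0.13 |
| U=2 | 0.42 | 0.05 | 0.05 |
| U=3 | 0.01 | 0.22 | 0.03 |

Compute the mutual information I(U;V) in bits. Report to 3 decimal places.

Marginals: p(U) = (0.2200, 0.5200, 0.2600), p(V) = (0.4400, 0.3500, 0.2100).
I(U;V) = Σ p(x,y)·log₂[p(x,y)/(p(x)p(y))].
  (1,r): 0.01·log₂(0.1033) = -0.0328
  (1,s): 0.08·log₂(1.0390) = 0.0044
  (1,t): 0.13·log₂(2.8139) = 0.1940
  (2,r): 0.42·log₂(1.8357) = 0.3680
  (2,s): 0.05·log₂(0.2747) = -0.0932
  (2,t): 0.05·log₂(0.4579) = -0.0563
  (3,r): 0.01·log₂(0.0874) = -0.0352
  (3,s): 0.22·log₂(2.4176) = 0.2802
  (3,t): 0.03·log₂(0.5495) = -0.0259
Sum = 0.603 bits.

0.603 bits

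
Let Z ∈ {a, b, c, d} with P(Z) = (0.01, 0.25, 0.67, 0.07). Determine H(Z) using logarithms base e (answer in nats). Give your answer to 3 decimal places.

H(Z) = −Σ p·ln p.
  −(0.01)·ln(0.01) = 0.0461
  −(0.25)·ln(0.25) = 0.3466
  −(0.67)·ln(0.67) = 0.2683
  −(0.07)·ln(0.07) = 0.1861
Sum: 0.0461 + 0.3466 + 0.2683 + 0.1861 = 0.847 nats.

0.847 nats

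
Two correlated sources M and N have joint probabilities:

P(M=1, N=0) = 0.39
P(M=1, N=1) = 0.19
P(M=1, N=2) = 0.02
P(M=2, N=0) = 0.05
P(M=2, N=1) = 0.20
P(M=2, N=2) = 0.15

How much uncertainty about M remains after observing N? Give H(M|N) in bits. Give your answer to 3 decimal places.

0.703 bits

Chain rule: H(M|N) = H(M,N) − H(N).
Marginals: p(M) = (0.6000, 0.4000), p(N) = (0.4400, 0.3900, 0.1700).
H(M,N) = 2.1889 bits; H(N) = 1.4855 bits.
H(M|N) = 2.1889 − 1.4855 = 0.703 bits.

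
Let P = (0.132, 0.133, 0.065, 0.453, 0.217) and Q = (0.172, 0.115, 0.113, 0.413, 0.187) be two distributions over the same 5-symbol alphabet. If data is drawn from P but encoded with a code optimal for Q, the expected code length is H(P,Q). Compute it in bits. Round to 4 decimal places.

H(P,Q) = −Σ p·log₂ q.
  −0.132·log₂(0.172) = 0.33522
  −0.133·log₂(0.115) = 0.41500
  −0.065·log₂(0.113) = 0.20446
  −0.453·log₂(0.413) = 0.57793
  −0.217·log₂(0.187) = 0.52490
H(P,Q) = 2.0575 bits.

2.0575 bits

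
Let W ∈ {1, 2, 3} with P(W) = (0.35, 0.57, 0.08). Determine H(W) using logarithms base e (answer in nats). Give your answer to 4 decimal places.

H(W) = −Σ p·ln p.
  −(0.35)·ln(0.35) = 0.36744
  −(0.57)·ln(0.57) = 0.32041
  −(0.08)·ln(0.08) = 0.20206
Sum: 0.36744 + 0.32041 + 0.20206 = 0.8899 nats.

0.8899 nats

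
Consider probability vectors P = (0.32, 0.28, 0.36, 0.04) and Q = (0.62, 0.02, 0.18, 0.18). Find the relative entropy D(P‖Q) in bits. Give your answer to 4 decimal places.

D(P‖Q) = Σ p·log₂(p/q).
  0.32·log₂(0.32/0.62) = -0.30534
  0.28·log₂(0.28/0.02) = 1.06606
  0.36·log₂(0.36/0.18) = 0.36000
  0.04·log₂(0.04/0.18) = -0.08680
D(P‖Q) = 1.0339 bits.

1.0339 bits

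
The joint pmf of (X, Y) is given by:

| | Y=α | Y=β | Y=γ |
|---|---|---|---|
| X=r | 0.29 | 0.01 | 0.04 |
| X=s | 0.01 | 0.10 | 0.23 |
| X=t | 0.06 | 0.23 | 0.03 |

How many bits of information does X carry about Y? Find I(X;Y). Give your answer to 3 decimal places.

Marginals: p(X) = (0.3400, 0.3400, 0.3200), p(Y) = (0.3600, 0.3400, 0.3000).
I(X;Y) = Σ p(x,y)·log₂[p(x,y)/(p(x)p(y))].
  (r,α): 0.29·log₂(2.3693) = 0.3609
  (r,β): 0.01·log₂(0.0865) = -0.0353
  (r,γ): 0.04·log₂(0.3922) = -0.0540
  (s,α): 0.01·log₂(0.0817) = -0.0361
  (s,β): 0.10·log₂(0.8651) = -0.0209
  (s,γ): 0.23·log₂(2.2549) = 0.2698
  (t,α): 0.06·log₂(0.5208) = -0.0565
  (t,β): 0.23·log₂(2.1140) = 0.2484
  (t,γ): 0.03·log₂(0.3125) = -0.0503
Sum = 0.626 bits.

0.626 bits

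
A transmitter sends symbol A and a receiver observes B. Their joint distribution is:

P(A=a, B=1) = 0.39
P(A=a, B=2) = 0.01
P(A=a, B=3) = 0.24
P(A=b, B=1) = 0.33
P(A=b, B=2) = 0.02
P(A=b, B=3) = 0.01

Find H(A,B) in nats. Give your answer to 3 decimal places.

H(A,B) = −Σ p(x,y)·ln p(x,y) over all 6 cells.
  cell (a,1): −0.39·ln0.39 = 0.3672
  cell (a,2): −0.01·ln0.01 = 0.0461
  cell (a,3): −0.24·ln0.24 = 0.3425
  cell (b,1): −0.33·ln0.33 = 0.3659
  cell (b,2): −0.02·ln0.02 = 0.0782
  cell (b,3): −0.01·ln0.01 = 0.0461
Sum = 1.246 nats.

1.246 nats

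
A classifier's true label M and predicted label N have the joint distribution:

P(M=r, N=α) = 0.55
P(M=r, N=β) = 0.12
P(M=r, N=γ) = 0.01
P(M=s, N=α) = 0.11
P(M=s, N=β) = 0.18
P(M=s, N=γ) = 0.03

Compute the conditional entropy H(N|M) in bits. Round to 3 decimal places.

0.951 bits

Chain rule: H(N|M) = H(M,N) − H(M).
Marginals: p(M) = (0.6800, 0.3200), p(N) = (0.6600, 0.3000, 0.0400).
H(M,N) = 1.8552 bits; H(M) = 0.9044 bits.
H(N|M) = 1.8552 − 0.9044 = 0.951 bits.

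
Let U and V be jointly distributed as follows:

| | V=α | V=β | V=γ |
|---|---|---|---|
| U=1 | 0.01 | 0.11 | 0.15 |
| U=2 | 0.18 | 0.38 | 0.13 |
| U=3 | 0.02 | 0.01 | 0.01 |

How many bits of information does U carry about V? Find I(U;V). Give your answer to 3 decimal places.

Marginals: p(U) = (0.2700, 0.6900, 0.0400), p(V) = (0.2100, 0.5000, 0.2900).
I(U;V) = Σ p(x,y)·log₂[p(x,y)/(p(x)p(y))].
  (1,α): 0.01·log₂(0.1764) = -0.0250
  (1,β): 0.11·log₂(0.8148) = -0.0325
  (1,γ): 0.15·log₂(1.9157) = 0.1407
  (2,α): 0.18·log₂(1.2422) = 0.0563
  (2,β): 0.38·log₂(1.1014) = 0.0530
  (2,γ): 0.13·log₂(0.6497) = -0.0809
  (3,α): 0.02·log₂(2.3810) = 0.0250
  (3,β): 0.01·log₂(0.5000) = -0.0100
  (3,γ): 0.01·log₂(0.8621) = -0.0021
Sum = 0.124 bits.

0.124 bits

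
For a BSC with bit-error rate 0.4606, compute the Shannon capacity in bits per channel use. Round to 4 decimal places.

0.0045 bits

Binary symmetric channel: C = 1 − h₂(ε) where h₂ is the binary entropy function.
h₂(0.4606) = −0.4606·log₂0.4606 − 0.5394·log₂0.5394 = 0.9955.
C = 1 − 0.9955 = 0.0045 bits per channel use.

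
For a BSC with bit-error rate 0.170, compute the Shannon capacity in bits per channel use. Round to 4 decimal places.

0.3423 bits

Binary symmetric channel: C = 1 − h₂(ε) where h₂ is the binary entropy function.
h₂(0.170) = −0.170·log₂0.170 − 0.830·log₂0.830 = 0.6577.
C = 1 − 0.6577 = 0.3423 bits per channel use.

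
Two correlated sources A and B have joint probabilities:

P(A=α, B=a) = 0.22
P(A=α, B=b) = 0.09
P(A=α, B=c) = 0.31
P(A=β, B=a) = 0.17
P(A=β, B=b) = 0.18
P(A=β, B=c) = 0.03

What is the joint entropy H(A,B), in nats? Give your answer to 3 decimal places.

H(A,B) = −Σ p(x,y)·ln p(x,y) over all 6 cells.
  cell (α,a): −0.22·ln0.22 = 0.3331
  cell (α,b): −0.09·ln0.09 = 0.2167
  cell (α,c): −0.31·ln0.31 = 0.3631
  cell (β,a): −0.17·ln0.17 = 0.3012
  cell (β,b): −0.18·ln0.18 = 0.3087
  cell (β,c): −0.03·ln0.03 = 0.1052
Sum = 1.628 nats.

1.628 nats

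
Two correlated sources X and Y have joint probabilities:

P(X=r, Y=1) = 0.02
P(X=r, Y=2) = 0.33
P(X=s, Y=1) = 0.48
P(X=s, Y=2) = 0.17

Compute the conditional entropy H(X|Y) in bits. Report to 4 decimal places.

Chain rule: H(X|Y) = H(X,Y) − H(Y).
Marginals: p(X) = (0.3500, 0.6500), p(Y) = (0.5000, 0.5000).
H(X,Y) = 1.5836 bits; H(Y) = 1.0000 bits.
H(X|Y) = 1.5836 − 1.0000 = 0.5836 bits.

0.5836 bits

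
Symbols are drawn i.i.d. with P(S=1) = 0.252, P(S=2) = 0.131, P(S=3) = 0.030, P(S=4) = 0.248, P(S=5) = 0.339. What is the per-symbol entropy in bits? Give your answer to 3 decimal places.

H(S) = −Σ p·log₂ p.
  −(0.252)·log₂(0.252) = 0.5011
  −(0.131)·log₂(0.131) = 0.3841
  −(0.030)·log₂(0.030) = 0.1518
  −(0.248)·log₂(0.248) = 0.4989
  −(0.339)·log₂(0.339) = 0.5291
Sum: 0.5011 + 0.3841 + 0.1518 + 0.4989 + 0.5291 = 2.065 bits.

2.065 bits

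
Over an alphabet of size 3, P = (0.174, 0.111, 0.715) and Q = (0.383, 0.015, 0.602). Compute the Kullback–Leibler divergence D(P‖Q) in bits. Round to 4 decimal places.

0.2999 bits

D(P‖Q) = Σ p·log₂(p/q).
  0.174·log₂(0.174/0.383) = -0.19806
  0.111·log₂(0.111/0.015) = 0.32052
  0.715·log₂(0.715/0.602) = 0.17745
D(P‖Q) = 0.2999 bits.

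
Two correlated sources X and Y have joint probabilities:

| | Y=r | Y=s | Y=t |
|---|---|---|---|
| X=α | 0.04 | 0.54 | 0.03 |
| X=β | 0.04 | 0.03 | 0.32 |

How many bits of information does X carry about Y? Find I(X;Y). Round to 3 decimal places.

Marginals: p(X) = (0.6100, 0.3900), p(Y) = (0.0800, 0.5700, 0.3500).
I(X;Y) = Σ p(x,y)·log₂[p(x,y)/(p(x)p(y))].
  (α,r): 0.04·log₂(0.8197) = -0.0115
  (α,s): 0.54·log₂(1.5531) = 0.3430
  (α,t): 0.03·log₂(0.1405) = -0.0849
  (β,r): 0.04·log₂(1.2821) = 0.0143
  (β,s): 0.03·log₂(0.1350) = -0.0867
  (β,t): 0.32·log₂(2.3443) = 0.3933
Sum = 0.568 bits.

0.568 bits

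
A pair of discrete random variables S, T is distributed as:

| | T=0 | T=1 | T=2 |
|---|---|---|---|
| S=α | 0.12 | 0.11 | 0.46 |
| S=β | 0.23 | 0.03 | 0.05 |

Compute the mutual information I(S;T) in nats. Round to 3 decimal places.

0.158 nats

Marginals: p(S) = (0.6900, 0.3100), p(T) = (0.3500, 0.1400, 0.5100).
I(S;T) = Σ p(x,y)·ln[p(x,y)/(p(x)p(y))].
  (α,0): 0.12·ln(0.4969) = -0.0839
  (α,1): 0.11·ln(1.1387) = 0.0143
  (α,2): 0.46·ln(1.3072) = 0.1232
  (β,0): 0.23·ln(2.1198) = 0.1728
  (β,1): 0.03·ln(0.6912) = -0.0111
  (β,2): 0.05·ln(0.3163) = -0.0576
Sum = 0.158 nats.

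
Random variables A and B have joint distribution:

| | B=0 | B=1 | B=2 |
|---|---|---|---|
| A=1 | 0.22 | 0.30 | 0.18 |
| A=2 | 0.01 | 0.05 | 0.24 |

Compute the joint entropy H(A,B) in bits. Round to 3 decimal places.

2.224 bits

H(A,B) = −Σ p(x,y)·log₂ p(x,y) over all 6 cells.
  cell (1,0): −0.22·log₂0.22 = 0.4806
  cell (1,1): −0.30·log₂0.30 = 0.5211
  cell (1,2): −0.18·log₂0.18 = 0.4453
  cell (2,0): −0.01·log₂0.01 = 0.0664
  cell (2,1): −0.05·log₂0.05 = 0.2161
  cell (2,2): −0.24·log₂0.24 = 0.4941
Sum = 2.224 bits.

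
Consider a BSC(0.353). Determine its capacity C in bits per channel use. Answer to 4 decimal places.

0.0633 bits

Binary symmetric channel: C = 1 − h₂(ε) where h₂ is the binary entropy function.
h₂(0.353) = −0.353·log₂0.353 − 0.647·log₂0.647 = 0.9367.
C = 1 − 0.9367 = 0.0633 bits per channel use.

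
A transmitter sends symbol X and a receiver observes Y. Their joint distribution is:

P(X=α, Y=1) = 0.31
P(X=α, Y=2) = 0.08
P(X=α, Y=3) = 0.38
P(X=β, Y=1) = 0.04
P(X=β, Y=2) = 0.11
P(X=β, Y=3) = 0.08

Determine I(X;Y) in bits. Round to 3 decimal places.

Marginals: p(X) = (0.7700, 0.2300), p(Y) = (0.3500, 0.1900, 0.4600).
I(X;Y) = Σ p(x,y)·log₂[p(x,y)/(p(x)p(y))].
  (α,1): 0.31·log₂(1.1503) = 0.0626
  (α,2): 0.08·log₂(0.5468) = -0.0697
  (α,3): 0.38·log₂(1.0728) = 0.0385
  (β,1): 0.04·log₂(0.4969) = -0.0404
  (β,2): 0.11·log₂(2.5172) = 0.1465
  (β,3): 0.08·log₂(0.7561) = -0.0323
Sum = 0.105 bits.

0.105 bits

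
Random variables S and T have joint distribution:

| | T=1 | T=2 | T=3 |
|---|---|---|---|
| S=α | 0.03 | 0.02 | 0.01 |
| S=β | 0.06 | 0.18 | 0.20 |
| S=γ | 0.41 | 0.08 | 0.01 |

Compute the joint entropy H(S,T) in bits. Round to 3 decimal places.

H(S,T) = −Σ p(x,y)·log₂ p(x,y) over all 9 cells.
  cell (α,1): −0.03·log₂0.03 = 0.1518
  cell (α,2): −0.02·log₂0.02 = 0.1129
  cell (α,3): −0.01·log₂0.01 = 0.0664
  cell (β,1): −0.06·log₂0.06 = 0.2435
  cell (β,2): −0.18·log₂0.18 = 0.4453
  cell (β,3): −0.20·log₂0.20 = 0.4644
  cell (γ,1): −0.41·log₂0.41 = 0.5274
  cell (γ,2): −0.08·log₂0.08 = 0.2915
  cell (γ,3): −0.01·log₂0.01 = 0.0664
Sum = 2.370 bits.

2.370 bits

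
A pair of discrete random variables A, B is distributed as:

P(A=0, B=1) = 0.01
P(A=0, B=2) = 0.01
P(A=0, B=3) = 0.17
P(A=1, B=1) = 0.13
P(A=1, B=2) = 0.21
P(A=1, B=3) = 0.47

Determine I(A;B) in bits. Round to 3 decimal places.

Marginals: p(A) = (0.1900, 0.8100), p(B) = (0.1400, 0.2200, 0.6400).
I(A;B) = Σ p(x,y)·log₂[p(x,y)/(p(x)p(y))].
  (0,1): 0.01·log₂(0.3759) = -0.0141
  (0,2): 0.01·log₂(0.2392) = -0.0206
  (0,3): 0.17·log₂(1.3980) = 0.0822
  (1,1): 0.13·log₂(1.1464) = 0.0256
  (1,2): 0.21·log₂(1.1785) = 0.0497
  (1,3): 0.47·log₂(0.9066) = -0.0665
Sum = 0.056 bits.

0.056 bits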